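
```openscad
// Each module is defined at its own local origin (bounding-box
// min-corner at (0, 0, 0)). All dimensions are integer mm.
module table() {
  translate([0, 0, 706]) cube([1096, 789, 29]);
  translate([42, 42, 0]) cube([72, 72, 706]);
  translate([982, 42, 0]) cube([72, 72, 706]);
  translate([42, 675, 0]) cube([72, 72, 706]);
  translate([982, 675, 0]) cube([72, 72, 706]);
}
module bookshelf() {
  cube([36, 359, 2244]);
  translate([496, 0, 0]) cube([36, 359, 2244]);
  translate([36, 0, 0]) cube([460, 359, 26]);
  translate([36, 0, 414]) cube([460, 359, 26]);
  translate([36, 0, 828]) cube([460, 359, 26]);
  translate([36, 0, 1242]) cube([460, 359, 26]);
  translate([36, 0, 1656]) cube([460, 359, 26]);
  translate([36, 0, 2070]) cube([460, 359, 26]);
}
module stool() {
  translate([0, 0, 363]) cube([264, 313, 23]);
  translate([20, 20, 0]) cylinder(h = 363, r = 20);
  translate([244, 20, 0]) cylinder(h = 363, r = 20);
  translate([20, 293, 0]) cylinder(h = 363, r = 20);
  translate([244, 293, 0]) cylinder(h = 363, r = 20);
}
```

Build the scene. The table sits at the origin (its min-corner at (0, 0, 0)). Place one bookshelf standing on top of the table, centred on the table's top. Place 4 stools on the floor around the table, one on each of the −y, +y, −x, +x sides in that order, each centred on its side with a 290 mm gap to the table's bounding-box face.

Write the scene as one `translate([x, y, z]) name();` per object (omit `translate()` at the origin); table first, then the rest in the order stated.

table();
translate([282, 215, 735]) bookshelf();
translate([416, -603, 0]) stool();
translate([416, 1079, 0]) stool();
translate([-554, 238, 0]) stool();
translate([1386, 238, 0]) stool();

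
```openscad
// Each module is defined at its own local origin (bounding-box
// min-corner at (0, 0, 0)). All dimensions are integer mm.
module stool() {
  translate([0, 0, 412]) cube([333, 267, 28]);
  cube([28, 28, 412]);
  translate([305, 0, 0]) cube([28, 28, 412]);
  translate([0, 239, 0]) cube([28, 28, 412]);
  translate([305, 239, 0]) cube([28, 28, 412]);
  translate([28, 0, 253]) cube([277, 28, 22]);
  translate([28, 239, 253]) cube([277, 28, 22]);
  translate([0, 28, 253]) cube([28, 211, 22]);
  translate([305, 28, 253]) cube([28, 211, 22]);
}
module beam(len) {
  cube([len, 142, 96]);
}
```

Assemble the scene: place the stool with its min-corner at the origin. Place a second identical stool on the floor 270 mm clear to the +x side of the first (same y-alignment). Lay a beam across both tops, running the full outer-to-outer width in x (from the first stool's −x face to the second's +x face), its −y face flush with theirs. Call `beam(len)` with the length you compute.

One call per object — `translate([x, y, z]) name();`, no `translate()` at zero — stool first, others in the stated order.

stool();
translate([603, 0, 0]) stool();
translate([0, 0, 440]) beam(936);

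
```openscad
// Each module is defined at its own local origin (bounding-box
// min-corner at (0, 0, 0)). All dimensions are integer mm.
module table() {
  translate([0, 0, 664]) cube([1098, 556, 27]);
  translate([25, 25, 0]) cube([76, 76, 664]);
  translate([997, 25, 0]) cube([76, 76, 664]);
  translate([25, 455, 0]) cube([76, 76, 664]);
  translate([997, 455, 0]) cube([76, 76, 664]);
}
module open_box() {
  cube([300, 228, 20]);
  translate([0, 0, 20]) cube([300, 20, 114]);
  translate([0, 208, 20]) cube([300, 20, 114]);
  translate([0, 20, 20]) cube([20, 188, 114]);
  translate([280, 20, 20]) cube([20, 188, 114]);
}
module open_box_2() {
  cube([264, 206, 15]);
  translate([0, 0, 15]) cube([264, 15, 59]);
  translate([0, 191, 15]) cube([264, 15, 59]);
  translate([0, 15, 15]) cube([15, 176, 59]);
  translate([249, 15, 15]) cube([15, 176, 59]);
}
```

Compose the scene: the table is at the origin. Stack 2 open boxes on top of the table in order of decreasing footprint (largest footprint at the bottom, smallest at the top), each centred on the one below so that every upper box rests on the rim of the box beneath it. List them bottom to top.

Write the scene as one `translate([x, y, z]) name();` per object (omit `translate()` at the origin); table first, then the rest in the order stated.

table();
translate([399, 164, 691]) open_box();
translate([417, 175, 825]) open_box_2();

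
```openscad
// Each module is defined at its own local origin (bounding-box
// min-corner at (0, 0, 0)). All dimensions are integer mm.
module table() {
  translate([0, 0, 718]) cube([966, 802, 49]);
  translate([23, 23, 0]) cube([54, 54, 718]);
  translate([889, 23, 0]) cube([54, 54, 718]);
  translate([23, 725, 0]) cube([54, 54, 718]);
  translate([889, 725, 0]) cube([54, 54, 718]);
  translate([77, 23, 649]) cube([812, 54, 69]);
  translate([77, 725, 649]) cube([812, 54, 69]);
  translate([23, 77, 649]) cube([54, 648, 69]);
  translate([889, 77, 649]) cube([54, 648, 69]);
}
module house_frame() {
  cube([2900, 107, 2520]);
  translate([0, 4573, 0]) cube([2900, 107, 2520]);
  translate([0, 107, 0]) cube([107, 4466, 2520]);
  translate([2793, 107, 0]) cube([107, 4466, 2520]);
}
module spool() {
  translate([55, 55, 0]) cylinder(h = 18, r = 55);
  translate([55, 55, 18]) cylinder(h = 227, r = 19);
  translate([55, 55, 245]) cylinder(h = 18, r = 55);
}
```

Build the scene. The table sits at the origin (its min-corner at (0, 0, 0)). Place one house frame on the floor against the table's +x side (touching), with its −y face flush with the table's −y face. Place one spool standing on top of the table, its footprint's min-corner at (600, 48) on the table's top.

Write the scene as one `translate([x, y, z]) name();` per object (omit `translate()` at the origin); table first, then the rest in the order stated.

table();
translate([966, 0, 0]) house_frame();
translate([600, 48, 767]) spool();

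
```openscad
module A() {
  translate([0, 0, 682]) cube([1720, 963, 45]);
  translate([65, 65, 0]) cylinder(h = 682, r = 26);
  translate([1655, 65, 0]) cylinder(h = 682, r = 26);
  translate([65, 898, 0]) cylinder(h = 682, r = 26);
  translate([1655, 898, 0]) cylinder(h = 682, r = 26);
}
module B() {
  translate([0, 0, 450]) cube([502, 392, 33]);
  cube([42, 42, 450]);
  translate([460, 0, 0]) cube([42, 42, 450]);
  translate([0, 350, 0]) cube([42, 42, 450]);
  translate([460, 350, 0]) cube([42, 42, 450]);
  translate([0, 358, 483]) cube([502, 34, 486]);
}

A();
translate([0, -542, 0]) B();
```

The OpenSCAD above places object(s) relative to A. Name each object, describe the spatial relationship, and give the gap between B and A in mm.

The chair's nearest face is 150 mm from the table's −y face.

A is a table. B is a chair. The chair is on the floor beside the table on its −y side. The gap between the chair and the table is 150 mm.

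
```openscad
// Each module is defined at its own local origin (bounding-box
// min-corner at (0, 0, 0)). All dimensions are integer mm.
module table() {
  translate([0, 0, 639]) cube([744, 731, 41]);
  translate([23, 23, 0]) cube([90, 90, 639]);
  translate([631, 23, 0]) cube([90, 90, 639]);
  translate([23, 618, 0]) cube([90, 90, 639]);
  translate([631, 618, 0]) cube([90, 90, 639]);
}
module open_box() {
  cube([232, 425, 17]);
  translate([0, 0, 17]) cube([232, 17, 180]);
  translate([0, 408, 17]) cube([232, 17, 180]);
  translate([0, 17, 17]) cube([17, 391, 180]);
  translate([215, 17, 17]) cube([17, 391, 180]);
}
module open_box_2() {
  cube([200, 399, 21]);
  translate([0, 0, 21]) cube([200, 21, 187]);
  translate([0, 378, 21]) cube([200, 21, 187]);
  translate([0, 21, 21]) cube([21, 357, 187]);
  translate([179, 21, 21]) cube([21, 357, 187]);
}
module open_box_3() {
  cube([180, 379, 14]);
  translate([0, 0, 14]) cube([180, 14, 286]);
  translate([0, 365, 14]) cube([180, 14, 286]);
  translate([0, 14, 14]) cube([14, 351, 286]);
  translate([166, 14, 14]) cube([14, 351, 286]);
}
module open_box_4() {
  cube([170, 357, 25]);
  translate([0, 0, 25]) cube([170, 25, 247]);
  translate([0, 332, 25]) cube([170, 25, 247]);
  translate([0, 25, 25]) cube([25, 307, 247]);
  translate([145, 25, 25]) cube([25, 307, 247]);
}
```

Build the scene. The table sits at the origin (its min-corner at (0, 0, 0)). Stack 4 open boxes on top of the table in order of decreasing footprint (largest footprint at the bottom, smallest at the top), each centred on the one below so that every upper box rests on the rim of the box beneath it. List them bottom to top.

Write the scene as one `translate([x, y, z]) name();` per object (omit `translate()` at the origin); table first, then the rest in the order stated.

table();
translate([256, 153, 680]) open_box();
translate([272, 166, 877]) open_box_2();
translate([282, 176, 1085]) open_box_3();
translate([287, 187, 1385]) open_box_4();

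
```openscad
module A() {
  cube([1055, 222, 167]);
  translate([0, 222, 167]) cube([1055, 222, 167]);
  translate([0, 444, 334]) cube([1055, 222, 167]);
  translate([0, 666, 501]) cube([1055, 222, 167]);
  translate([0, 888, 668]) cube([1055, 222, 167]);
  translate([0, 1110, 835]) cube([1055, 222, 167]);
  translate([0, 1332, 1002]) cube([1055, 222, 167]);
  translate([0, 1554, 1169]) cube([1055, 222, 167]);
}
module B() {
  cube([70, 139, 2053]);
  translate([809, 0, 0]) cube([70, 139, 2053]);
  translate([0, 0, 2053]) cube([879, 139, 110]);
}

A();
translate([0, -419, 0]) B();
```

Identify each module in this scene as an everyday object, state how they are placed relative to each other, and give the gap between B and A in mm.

A is a staircase. B is a door frame. The door frame is on the floor beside the staircase on its −y side. The gap between the door frame and the staircase is 280 mm.

The door frame's nearest face is 280 mm from the staircase's −y face.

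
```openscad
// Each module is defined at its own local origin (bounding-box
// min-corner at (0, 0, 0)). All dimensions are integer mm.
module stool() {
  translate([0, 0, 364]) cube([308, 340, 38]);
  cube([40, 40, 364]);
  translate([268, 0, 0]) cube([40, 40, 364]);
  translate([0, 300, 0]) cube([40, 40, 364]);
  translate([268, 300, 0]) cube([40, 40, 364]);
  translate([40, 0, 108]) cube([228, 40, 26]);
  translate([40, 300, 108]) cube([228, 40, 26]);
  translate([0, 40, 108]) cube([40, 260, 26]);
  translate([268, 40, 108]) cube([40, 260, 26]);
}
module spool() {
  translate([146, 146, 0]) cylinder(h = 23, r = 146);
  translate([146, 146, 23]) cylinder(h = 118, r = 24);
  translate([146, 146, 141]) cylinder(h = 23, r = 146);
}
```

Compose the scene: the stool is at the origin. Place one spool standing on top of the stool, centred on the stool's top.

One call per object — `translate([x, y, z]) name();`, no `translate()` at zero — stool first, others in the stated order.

stool();
translate([8, 24, 402]) spool();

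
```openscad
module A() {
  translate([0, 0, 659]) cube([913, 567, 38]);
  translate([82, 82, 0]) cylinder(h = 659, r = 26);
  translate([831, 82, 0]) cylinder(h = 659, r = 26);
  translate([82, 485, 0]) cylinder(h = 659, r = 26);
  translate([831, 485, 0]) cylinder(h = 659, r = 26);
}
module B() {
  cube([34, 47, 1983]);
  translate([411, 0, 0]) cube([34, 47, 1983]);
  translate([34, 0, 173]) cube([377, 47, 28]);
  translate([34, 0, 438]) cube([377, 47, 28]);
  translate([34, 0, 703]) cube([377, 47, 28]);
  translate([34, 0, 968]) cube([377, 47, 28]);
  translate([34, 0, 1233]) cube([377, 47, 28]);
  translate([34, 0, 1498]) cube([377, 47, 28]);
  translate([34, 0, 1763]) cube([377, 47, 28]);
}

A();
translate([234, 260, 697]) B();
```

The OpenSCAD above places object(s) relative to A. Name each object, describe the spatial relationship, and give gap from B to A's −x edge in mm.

A is a table. B is a ladder. The ladder is on top of the table, centred. The gap from the ladder to the table's −x edge is 234 mm.

The ladder's min-x is at 234; the table's min-x is 0; gap = 234 mm.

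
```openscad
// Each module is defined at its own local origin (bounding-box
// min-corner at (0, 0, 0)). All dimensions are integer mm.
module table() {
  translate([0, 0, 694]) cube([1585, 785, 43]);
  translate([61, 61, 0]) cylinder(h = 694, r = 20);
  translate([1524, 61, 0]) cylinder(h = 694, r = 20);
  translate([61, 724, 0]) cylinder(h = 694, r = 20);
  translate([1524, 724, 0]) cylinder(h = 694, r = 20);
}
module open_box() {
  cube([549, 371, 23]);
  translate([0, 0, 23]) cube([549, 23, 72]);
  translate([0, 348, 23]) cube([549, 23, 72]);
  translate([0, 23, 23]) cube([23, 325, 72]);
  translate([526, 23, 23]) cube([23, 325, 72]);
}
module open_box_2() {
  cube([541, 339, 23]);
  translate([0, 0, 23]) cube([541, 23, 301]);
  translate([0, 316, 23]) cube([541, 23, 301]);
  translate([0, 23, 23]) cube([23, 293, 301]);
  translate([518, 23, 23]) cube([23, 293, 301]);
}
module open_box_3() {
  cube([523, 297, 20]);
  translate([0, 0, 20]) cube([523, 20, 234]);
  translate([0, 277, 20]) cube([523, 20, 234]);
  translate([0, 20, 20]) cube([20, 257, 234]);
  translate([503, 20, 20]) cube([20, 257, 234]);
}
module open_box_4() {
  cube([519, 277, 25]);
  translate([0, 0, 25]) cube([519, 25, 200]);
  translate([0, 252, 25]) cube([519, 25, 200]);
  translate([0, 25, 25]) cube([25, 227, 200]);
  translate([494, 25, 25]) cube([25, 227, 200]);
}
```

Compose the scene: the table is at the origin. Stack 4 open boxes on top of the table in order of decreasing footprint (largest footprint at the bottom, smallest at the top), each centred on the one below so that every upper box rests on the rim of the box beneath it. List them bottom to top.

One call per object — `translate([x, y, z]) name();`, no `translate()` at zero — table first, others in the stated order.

table();
translate([518, 207, 737]) open_box();
translate([522, 223, 832]) open_box_2();
translate([531, 244, 1156]) open_box_3();
translate([533, 254, 1410]) open_box_4();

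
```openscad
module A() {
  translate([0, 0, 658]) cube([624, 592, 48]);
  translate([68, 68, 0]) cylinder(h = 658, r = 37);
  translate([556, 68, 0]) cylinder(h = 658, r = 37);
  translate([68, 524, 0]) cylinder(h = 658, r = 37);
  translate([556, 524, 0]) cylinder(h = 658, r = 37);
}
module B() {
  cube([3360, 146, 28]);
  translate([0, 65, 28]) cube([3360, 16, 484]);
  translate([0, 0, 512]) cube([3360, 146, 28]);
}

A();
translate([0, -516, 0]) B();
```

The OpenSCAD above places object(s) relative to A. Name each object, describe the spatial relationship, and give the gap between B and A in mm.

A is a table. B is an I-beam. The I-beam is on the floor beside the table on its −y side. The gap between the I-beam and the table is 370 mm.

The I-beam's nearest face is 370 mm from the table's −y face.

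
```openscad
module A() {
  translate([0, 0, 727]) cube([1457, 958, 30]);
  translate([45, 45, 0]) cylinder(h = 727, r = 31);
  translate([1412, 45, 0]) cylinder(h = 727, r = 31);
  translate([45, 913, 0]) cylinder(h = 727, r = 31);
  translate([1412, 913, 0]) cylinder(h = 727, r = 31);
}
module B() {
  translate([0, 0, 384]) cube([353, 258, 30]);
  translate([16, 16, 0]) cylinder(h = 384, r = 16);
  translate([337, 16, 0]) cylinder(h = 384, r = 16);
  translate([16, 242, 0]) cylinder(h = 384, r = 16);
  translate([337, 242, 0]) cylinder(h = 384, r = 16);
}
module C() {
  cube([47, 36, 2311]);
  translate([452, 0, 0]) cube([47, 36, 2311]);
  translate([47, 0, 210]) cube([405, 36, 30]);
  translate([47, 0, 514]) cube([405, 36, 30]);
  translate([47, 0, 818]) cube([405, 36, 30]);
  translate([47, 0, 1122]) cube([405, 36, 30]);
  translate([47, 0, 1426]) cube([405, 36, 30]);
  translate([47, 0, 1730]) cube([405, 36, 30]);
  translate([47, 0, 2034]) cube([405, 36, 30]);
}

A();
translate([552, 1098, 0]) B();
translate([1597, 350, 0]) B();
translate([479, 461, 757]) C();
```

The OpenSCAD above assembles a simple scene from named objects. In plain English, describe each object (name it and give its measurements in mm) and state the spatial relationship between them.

A is a table with a 1457×958 mm rectangular top, 30 mm thick, top surface at z = 757 mm, supported by four round legs of 62 mm diameter, each leg's bounding box inset 14 mm from the nearest pair of top edges, running from the floor.

B is a four-legged stool. The seat is a 353×258×30 mm slab whose top surface is at z = 414 mm; four round legs, each 32 mm in diameter, run from the floor (z = 0) to the underside of the seat, each leg's axis is inset half a diameter from the nearest pair of seat edges (so the leg's bounding box is flush with the corner).

C is a straight ladder. Two 47×36 mm vertical rails, 2311 mm tall, stand 499 mm apart (outside-to-outside) with their front faces coplanar on the −y side. 7 rungs, each 36 mm deep and 30 mm tall, span between the inner faces of the rails, front faces flush with the rails. The lowest rung's underside is at z = 210 mm and rungs are spaced 304 mm apart (underside to underside).

Two stools sit around the table at the +y, +x sides. The ladder is on top of the table, centred.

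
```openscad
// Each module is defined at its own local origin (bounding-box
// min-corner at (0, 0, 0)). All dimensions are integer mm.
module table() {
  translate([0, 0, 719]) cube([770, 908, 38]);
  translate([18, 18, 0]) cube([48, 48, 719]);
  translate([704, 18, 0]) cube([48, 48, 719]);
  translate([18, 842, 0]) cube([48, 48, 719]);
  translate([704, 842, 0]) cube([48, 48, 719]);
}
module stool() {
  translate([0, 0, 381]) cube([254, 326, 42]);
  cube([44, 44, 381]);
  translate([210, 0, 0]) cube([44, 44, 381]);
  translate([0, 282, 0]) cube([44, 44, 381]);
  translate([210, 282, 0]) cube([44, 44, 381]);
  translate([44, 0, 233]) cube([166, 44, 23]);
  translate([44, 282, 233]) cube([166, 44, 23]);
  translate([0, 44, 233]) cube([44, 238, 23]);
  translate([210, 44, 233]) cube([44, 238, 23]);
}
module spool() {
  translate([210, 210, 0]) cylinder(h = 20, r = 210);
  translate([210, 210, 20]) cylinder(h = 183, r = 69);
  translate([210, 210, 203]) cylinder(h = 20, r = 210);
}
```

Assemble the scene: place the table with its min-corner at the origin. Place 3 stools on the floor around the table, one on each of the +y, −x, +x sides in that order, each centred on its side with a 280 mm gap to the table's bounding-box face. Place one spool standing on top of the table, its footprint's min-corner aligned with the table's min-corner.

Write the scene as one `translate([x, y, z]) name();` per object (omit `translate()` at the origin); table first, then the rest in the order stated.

table();
translate([258, 1188, 0]) stool();
translate([-534, 291, 0]) stool();
translate([1050, 291, 0]) stool();
translate([0, 0, 757]) spool();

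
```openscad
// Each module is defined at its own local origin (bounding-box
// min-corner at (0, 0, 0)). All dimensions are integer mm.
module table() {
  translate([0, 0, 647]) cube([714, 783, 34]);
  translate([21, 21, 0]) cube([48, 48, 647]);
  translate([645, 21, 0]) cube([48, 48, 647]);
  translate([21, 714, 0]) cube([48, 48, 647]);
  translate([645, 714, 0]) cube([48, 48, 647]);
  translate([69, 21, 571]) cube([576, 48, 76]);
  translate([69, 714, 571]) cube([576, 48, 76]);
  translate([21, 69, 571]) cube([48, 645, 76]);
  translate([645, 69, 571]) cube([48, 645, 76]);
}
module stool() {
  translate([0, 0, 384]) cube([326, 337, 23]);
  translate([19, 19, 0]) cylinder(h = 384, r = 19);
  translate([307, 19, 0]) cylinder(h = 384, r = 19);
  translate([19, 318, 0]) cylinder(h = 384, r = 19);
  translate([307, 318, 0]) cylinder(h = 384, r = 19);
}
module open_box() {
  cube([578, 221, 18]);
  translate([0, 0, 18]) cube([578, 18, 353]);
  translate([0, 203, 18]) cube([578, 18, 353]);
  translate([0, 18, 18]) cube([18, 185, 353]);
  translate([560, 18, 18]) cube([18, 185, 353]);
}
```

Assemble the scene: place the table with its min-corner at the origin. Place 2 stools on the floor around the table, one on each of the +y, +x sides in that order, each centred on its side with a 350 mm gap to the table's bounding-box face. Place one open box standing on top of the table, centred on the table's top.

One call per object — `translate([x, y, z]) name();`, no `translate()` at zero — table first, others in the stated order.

table();
translate([194, 1133, 0]) stool();
translate([1064, 223, 0]) stool();
translate([68, 281, 681]) open_box();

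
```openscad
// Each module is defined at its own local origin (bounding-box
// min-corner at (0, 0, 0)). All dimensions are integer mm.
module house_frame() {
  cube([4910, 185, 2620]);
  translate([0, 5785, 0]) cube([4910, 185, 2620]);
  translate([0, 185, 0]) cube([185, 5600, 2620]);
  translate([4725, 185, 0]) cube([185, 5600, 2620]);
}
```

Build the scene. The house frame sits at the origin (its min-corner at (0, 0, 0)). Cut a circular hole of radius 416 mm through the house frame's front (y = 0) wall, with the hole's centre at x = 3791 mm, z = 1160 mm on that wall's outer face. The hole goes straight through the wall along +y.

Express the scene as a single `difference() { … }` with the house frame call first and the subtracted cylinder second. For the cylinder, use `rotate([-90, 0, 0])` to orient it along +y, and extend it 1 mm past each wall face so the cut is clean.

difference() {
  house_frame();
  translate([3791, -1, 1160]) rotate([-90, 0, 0]) cylinder(h = 187, r = 416);
}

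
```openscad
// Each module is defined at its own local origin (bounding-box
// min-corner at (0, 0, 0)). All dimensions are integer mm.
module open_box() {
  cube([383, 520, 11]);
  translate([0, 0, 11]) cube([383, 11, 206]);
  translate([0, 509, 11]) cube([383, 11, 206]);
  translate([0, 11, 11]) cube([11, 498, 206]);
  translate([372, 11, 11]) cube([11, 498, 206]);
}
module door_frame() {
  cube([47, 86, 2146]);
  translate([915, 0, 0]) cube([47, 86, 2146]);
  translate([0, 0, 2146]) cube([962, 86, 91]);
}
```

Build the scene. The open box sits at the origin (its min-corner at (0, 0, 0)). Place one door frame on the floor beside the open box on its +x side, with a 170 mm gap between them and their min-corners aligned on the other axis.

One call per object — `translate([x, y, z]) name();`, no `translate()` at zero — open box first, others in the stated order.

open_box();
translate([553, 0, 0]) door_frame();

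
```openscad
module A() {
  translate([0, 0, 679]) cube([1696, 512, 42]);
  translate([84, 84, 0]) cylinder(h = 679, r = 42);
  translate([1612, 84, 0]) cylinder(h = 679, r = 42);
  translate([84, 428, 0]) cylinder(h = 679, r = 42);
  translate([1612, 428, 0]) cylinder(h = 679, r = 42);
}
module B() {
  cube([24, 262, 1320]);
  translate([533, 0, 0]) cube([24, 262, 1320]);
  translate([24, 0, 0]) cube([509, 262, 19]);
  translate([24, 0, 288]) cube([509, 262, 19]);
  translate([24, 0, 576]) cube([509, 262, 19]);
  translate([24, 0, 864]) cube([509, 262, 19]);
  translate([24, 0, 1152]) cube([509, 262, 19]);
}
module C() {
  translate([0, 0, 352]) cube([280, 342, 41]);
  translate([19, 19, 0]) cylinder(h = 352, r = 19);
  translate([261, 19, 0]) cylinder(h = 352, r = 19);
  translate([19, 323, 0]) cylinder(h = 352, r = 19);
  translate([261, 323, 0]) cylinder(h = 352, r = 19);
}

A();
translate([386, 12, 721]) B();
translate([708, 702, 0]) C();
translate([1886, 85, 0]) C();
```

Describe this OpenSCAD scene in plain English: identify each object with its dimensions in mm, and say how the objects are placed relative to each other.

A is a table with a 1696×512 mm rectangular top, 42 mm thick, top surface at z = 721 mm, supported by four round legs of 84 mm diameter, each leg's bounding box inset 42 mm from the nearest pair of top edges, running from the floor.

B is a bookshelf 557 mm wide overall, 262 mm deep and 1320 mm tall. The two sides are 24 mm thick vertical panels. 5 horizontal shelves of 19 mm thickness span between the inner faces of the sides; the lowest shelf sits on the floor and shelves are stacked with a clear vertical gap of 269 mm between each pair.

C is a simple wooden stool: a rectangular seat 280 mm (x) by 342 mm (y), 41 mm thick, top face at z = 393 mm, on four round legs, each 38 mm in diameter. The legs rest on z = 0, each leg's axis is inset half a diameter from the nearest pair of seat edges (so the leg's bounding box is flush with the corner).

The bookshelf is on top of the table. Two stools sit around the table at the +y, +x sides.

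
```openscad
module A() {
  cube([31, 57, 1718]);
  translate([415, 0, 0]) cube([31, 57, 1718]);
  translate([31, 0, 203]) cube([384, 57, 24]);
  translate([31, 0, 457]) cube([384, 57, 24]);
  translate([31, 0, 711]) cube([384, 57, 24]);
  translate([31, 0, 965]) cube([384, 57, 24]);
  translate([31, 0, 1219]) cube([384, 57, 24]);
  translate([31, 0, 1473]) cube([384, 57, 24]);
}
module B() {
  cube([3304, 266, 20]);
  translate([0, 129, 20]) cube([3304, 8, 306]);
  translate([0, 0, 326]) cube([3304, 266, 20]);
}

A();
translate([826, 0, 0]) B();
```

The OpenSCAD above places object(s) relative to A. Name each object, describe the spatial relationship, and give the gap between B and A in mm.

The I-beam's nearest face is 380 mm from the ladder's +x face.

A is a ladder. B is an I-beam. The I-beam is on the floor beside the ladder on its +x side. The gap between the I-beam and the ladder is 380 mm.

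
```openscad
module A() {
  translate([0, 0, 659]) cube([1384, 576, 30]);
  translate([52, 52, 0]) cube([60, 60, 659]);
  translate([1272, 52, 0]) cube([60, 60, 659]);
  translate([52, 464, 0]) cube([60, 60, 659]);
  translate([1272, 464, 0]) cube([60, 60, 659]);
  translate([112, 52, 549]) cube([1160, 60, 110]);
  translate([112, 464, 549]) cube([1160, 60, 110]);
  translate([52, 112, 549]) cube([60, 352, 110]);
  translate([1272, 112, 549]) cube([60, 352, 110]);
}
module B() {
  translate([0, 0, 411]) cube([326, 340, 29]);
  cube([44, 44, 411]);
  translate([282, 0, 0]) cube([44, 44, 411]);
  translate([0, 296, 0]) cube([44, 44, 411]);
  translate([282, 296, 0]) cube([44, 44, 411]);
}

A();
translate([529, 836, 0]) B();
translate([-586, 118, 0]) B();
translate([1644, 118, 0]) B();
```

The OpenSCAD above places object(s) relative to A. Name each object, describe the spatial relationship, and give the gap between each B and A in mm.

Each stool's nearest face is 260 mm from the table's bounding box.

A is a table. B is a stool. Three stools sit around the table at the +y, −x, +x sides. The gap between each stool and the table is 260 mm.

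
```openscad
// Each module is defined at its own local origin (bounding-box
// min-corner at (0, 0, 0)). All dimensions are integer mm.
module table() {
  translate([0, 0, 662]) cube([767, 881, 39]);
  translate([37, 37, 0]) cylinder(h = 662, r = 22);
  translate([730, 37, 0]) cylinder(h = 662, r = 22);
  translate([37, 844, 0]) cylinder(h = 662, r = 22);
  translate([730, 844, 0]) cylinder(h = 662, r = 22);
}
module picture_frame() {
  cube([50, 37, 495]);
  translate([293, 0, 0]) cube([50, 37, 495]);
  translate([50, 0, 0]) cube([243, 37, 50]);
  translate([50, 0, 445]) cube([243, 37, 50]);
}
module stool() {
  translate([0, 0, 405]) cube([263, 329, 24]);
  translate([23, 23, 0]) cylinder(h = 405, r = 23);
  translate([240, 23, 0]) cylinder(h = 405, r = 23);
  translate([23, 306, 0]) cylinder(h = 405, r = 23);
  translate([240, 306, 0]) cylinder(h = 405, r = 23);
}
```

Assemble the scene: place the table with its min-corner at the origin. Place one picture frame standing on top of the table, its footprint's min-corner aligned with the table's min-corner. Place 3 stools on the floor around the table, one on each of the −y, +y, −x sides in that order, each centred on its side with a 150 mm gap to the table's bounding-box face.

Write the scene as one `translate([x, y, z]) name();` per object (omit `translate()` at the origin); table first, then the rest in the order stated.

table();
translate([0, 0, 701]) picture_frame();
translate([252, -479, 0]) stool();
translate([252, 1031, 0]) stool();
translate([-413, 276, 0]) stool();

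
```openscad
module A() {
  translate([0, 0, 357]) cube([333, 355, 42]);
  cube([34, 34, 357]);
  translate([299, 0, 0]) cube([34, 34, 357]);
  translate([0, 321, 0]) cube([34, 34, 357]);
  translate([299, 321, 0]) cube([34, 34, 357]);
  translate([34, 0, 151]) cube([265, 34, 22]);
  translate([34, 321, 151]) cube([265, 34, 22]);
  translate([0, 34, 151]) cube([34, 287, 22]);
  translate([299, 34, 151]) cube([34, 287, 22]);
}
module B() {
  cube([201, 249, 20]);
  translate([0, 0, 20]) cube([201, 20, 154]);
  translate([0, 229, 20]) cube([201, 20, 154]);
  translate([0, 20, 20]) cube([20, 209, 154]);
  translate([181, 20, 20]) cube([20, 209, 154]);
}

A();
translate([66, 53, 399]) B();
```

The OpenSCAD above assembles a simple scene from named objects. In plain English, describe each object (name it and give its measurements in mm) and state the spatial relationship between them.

A is a four-legged stool. The seat is 333×355 mm, 42 mm thick, top at z = 399 mm. It stands on four square legs, each 34×34 mm in cross-section, from z = 0 to the seat underside, each flush with a corner of the seat. Four stretchers, 34 mm wide and 22 mm tall, connect adjacent legs with their undersides at z = 151 mm, each running between the inner faces of the legs it joins and aligned with the legs' outer faces on the other axis.

B is an open-topped rectangular box: outside dimensions 201×249×174 mm, with a uniform wall and base thickness of 20 mm. The base is a full 201×249 slab on the floor; four walls sit on top of the base. The front and back walls (the −y and +y sides) span the full width; the two side walls fit between them.

The open box is on top of the stool, centred.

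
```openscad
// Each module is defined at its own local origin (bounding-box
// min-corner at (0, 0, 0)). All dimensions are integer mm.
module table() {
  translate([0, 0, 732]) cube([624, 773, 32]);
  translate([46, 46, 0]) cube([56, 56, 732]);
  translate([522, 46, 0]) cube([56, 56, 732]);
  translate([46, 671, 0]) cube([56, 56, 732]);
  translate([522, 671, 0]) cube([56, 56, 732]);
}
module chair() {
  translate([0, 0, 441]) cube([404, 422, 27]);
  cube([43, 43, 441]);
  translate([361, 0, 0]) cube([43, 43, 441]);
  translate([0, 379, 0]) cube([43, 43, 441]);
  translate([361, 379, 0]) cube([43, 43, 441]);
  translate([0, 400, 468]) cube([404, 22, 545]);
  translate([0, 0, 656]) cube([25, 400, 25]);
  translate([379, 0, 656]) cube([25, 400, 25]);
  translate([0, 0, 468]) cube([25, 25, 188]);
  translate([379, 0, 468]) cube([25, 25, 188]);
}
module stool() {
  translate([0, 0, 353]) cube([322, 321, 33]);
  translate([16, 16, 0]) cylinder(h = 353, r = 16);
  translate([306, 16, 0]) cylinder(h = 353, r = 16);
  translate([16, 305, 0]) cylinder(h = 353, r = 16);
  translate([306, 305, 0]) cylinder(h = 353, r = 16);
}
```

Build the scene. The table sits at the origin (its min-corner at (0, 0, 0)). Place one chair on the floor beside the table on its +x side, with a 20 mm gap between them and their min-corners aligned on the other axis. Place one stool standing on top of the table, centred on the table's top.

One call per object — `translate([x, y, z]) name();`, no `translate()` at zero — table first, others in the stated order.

table();
translate([644, 0, 0]) chair();
translate([151, 226, 764]) stool();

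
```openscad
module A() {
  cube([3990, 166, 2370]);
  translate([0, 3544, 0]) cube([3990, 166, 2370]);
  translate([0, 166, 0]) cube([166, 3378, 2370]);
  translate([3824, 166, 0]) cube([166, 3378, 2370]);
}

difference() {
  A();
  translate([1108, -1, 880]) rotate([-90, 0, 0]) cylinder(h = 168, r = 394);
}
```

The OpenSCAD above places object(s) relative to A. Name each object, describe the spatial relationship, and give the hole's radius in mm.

The subtracted cylinder has r = 394 mm.

A is a house frame. The house frame has a circular hole through its front wall. The hole's radius is 394 mm.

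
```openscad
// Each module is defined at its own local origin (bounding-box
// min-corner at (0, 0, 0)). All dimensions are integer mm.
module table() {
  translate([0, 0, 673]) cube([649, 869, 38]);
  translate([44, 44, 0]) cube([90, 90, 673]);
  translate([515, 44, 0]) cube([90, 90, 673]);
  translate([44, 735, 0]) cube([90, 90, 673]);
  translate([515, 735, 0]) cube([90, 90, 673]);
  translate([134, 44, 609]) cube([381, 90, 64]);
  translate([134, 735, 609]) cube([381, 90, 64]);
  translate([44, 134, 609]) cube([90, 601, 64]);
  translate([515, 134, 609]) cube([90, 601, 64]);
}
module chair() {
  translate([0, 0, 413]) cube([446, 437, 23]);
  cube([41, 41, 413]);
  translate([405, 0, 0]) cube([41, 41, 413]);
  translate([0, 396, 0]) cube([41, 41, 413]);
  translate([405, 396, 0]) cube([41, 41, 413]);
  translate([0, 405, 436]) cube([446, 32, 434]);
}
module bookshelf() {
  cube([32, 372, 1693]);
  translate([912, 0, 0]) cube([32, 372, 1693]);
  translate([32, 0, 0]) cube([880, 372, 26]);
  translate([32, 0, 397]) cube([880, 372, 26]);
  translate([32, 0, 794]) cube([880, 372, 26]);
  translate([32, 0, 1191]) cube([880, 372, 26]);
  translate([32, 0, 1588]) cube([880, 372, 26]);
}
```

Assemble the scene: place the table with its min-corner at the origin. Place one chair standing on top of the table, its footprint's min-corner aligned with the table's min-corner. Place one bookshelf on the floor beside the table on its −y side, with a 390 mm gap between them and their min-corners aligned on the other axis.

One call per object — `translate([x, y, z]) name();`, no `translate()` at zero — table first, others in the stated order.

table();
translate([0, 0, 711]) chair();
translate([0, -762, 0]) bookshelf();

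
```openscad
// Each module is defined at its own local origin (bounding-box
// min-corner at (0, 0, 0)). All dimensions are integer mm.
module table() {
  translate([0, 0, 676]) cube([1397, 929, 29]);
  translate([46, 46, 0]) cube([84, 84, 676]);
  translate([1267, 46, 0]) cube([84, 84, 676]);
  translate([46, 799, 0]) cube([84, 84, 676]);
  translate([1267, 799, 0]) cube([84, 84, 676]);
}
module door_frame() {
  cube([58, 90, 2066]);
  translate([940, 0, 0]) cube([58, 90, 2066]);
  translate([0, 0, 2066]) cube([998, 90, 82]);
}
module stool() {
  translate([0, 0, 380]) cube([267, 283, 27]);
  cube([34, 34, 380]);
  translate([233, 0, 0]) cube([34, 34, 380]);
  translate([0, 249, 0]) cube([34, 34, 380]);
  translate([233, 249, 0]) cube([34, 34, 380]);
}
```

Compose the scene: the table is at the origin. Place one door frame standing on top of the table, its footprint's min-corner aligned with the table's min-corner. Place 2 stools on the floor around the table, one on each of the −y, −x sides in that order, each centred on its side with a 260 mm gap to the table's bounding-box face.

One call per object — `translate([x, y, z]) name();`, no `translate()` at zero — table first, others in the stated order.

table();
translate([0, 0, 705]) door_frame();
translate([565, -543, 0]) stool();
translate([-527, 323, 0]) stool();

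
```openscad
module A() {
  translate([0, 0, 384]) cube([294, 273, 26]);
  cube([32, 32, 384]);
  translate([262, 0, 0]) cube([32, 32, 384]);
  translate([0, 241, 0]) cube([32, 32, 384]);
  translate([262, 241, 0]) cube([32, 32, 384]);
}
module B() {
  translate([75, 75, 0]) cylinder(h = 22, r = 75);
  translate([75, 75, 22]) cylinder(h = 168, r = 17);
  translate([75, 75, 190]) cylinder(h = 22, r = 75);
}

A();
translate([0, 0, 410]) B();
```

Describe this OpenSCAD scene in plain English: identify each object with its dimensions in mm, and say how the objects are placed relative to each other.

A is a four-legged stool. The seat is a 294×273×26 mm slab whose top surface is at z = 410 mm; four square legs, each 32×32 mm in cross-section, run from the floor (z = 0) to the underside of the seat, each flush with a corner of the seat.

B is a spool: two coaxial disc flanges of radius 75 mm and thickness 22 mm, joined by a core cylinder of radius 17 mm and height 168 mm. The lower flange rests on z = 0 and the three cylinders share a vertical axis.

The spool is on top of the stool.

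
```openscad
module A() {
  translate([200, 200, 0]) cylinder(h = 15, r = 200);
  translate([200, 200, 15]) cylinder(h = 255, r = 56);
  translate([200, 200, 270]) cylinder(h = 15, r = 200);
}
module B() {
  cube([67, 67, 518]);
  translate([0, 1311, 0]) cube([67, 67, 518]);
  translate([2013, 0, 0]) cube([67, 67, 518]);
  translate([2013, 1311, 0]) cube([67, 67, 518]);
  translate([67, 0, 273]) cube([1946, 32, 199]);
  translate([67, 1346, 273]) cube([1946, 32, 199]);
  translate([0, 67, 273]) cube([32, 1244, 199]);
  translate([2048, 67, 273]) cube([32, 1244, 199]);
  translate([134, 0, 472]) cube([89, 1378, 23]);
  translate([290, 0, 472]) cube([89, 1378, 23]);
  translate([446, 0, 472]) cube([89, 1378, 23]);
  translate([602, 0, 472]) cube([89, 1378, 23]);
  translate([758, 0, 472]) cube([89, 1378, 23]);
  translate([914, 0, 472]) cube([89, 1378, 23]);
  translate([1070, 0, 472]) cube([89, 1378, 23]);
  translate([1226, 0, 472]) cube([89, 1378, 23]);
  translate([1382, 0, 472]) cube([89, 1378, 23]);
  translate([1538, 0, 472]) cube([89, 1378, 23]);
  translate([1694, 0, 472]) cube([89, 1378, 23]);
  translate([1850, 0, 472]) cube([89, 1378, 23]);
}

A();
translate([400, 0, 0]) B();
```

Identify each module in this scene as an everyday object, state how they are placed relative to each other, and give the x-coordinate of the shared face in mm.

The spool's +x face and the bed frame's −x face are both at x = 400 mm.

A is a spool. B is a bed frame. The bed frame is against the spool's +x side, with their −y faces flush. The x-coordinate of the shared face is 400 mm.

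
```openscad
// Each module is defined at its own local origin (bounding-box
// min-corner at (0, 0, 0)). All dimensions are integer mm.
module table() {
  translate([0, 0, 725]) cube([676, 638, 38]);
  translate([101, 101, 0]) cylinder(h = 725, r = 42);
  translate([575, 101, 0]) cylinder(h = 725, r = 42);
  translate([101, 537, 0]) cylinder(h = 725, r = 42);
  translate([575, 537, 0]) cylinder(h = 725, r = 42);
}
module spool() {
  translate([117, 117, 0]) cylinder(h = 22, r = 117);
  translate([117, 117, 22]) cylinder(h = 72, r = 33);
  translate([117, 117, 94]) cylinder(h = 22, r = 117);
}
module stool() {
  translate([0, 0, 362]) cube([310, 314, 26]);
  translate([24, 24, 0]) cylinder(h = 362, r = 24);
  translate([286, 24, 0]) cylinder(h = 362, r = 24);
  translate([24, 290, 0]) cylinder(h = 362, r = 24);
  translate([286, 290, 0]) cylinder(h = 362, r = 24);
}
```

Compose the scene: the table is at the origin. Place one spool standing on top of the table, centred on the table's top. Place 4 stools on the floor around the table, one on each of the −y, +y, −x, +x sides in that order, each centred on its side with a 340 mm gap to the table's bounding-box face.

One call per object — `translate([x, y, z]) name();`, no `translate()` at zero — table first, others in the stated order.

table();
translate([221, 202, 763]) spool();
translate([183, -654, 0]) stool();
translate([183, 978, 0]) stool();
translate([-650, 162, 0]) stool();
translate([1016, 162, 0]) stool();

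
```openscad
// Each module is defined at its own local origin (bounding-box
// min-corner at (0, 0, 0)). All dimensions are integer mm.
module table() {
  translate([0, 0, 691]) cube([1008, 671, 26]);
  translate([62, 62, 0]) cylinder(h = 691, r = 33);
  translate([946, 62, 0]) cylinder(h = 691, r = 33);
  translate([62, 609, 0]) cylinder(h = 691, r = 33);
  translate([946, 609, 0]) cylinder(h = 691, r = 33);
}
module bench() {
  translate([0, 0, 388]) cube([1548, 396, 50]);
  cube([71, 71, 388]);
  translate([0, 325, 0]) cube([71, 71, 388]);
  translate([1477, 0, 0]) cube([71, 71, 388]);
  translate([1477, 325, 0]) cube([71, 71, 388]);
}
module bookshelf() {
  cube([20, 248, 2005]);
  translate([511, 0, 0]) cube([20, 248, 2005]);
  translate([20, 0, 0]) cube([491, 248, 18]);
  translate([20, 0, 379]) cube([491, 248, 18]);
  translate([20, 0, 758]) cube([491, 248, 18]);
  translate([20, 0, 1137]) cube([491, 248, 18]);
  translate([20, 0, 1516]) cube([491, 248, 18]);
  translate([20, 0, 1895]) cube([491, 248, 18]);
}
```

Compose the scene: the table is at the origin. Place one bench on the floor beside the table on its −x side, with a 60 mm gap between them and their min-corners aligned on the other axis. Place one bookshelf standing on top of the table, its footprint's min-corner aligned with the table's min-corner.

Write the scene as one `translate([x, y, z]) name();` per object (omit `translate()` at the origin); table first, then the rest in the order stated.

table();
translate([-1608, 0, 0]) bench();
translate([0, 0, 717]) bookshelf();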